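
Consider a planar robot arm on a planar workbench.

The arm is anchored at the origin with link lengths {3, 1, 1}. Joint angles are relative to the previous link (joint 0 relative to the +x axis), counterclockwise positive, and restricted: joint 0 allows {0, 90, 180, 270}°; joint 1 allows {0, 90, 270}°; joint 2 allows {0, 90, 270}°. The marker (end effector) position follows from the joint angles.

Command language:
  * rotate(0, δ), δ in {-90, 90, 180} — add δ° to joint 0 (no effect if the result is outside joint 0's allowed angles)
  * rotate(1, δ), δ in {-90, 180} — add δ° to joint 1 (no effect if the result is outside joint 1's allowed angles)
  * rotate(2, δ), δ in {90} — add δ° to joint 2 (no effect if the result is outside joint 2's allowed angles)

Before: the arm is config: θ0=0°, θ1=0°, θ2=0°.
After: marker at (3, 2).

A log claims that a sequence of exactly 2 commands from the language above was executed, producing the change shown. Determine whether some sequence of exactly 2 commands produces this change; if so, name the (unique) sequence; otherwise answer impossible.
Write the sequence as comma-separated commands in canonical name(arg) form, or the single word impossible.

rotate(1, -90), rotate(1, 180)

key: order matters: swapping rotate(1, -90) and rotate(1, 180) lands elsewhere
start: config: θ0=0°, θ1=0°, θ2=0°
[1] after rotate(1, -90): config: θ0=0°, θ1=270°, θ2=0°
[2] after rotate(1, 180): config: θ0=0°, θ1=90°, θ2=0°
uniquely the one of 36 2-step routes that fits.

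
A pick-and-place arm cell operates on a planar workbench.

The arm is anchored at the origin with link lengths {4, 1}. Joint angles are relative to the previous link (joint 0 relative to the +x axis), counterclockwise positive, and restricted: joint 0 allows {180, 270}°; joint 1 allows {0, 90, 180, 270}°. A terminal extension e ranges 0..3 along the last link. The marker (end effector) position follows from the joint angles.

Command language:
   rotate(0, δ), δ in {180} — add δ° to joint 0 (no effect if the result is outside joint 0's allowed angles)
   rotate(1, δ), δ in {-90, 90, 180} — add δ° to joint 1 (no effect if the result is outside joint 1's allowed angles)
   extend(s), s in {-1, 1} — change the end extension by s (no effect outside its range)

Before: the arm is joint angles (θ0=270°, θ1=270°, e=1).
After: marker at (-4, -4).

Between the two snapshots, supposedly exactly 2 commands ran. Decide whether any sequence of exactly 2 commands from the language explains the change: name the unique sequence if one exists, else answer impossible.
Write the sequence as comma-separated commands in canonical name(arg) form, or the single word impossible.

extend(1), extend(1)

t0: joint angles (θ0=270°, θ1=270°, e=1)
t=1 extend(1) ⇒ joint angles (θ0=270°, θ1=270°, e=2)
t=2 extend(1) ⇒ joint angles (θ0=270°, θ1=270°, e=3)
no other 2-command option fits: unique.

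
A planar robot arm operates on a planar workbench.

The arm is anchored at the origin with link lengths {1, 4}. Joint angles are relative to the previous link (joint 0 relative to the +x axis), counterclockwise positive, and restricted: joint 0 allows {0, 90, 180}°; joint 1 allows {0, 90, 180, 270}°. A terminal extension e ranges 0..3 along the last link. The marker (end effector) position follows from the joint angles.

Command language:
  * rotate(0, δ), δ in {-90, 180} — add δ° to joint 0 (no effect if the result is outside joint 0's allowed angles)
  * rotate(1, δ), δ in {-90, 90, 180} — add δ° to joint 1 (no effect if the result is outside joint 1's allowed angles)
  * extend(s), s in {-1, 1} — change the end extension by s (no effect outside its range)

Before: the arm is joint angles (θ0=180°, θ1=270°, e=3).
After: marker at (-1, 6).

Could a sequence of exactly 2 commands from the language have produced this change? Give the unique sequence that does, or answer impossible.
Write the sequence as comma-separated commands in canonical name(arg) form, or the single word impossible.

extend(1), extend(-1)

key: running extend(-1) before extend(1) would end elsewhere — order is forced
begin: joint angles (θ0=180°, θ1=270°, e=3)
t=1 extend(1) ⇒ joint angles (θ0=180°, θ1=270°, e=3)
t=2 extend(-1) ⇒ joint angles (θ0=180°, θ1=270°, e=2)
no rival 2-sequence matches.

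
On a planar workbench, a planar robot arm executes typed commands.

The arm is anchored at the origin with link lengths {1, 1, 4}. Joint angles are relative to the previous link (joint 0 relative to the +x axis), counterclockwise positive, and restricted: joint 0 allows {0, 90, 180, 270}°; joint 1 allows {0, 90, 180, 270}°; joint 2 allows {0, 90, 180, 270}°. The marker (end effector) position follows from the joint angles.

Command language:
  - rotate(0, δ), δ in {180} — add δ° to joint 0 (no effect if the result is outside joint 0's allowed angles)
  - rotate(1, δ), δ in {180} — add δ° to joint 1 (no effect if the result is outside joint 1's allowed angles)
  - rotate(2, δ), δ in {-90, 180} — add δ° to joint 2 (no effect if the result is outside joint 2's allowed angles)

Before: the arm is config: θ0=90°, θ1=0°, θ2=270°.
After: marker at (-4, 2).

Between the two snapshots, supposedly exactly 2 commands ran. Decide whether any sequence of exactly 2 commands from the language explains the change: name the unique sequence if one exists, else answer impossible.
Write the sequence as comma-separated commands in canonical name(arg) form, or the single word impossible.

rotate(2, -90), rotate(2, -90)

from: config: θ0=90°, θ1=0°, θ2=270°
1. rotate(2, -90) → config: θ0=90°, θ1=0°, θ2=180°
2. rotate(2, -90) → config: θ0=90°, θ1=0°, θ2=90°
uniquely the one of 16 2-step routes that fits.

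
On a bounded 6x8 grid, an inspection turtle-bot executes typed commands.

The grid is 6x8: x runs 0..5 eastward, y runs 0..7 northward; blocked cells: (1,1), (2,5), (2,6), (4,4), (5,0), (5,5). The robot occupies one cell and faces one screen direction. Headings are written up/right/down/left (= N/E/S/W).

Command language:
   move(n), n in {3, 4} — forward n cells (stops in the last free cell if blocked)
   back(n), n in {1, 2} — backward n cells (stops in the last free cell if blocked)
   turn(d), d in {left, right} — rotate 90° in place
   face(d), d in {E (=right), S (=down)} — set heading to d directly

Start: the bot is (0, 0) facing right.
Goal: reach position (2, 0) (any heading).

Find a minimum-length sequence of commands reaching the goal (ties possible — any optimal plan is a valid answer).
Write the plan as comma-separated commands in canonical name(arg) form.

start: (0, 0) facing right
step 1 (move(4)): (4, 0) facing right
step 2 (back(2)): (2, 0) facing right
minimal: 2 command(s), checked below 2.

move(4), back(2)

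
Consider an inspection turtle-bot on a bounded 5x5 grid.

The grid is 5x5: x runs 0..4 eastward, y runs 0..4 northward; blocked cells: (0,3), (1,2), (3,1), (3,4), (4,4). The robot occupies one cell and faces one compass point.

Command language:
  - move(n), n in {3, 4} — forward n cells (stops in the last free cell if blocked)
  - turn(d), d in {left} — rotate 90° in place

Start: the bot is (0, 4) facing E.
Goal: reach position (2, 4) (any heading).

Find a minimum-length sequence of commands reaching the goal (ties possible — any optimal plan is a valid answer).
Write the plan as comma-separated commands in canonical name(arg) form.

move(4)

from: (0, 4) facing E
t=1 move(4) ⇒ (2, 4) facing E
nothing shorter than 1 reaches the goal.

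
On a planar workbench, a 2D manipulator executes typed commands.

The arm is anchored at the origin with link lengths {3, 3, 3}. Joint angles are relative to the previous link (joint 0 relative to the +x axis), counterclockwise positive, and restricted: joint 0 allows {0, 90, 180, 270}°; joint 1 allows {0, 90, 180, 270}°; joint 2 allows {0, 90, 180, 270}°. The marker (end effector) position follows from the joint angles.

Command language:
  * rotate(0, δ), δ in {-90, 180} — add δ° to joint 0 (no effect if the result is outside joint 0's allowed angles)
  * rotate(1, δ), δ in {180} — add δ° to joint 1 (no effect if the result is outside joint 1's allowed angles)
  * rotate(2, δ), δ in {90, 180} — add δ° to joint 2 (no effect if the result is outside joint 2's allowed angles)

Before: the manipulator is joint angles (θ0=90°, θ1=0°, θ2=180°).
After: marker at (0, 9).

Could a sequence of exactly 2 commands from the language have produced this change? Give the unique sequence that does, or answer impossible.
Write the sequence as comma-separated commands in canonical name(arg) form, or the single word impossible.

begin: joint angles (θ0=90°, θ1=0°, θ2=180°)
step 1 (rotate(2, 90)): joint angles (θ0=90°, θ1=0°, θ2=270°)
step 2 (rotate(2, 90)): joint angles (θ0=90°, θ1=0°, θ2=0°)
no other 2-command option fits: unique.

rotate(2, 90), rotate(2, 90)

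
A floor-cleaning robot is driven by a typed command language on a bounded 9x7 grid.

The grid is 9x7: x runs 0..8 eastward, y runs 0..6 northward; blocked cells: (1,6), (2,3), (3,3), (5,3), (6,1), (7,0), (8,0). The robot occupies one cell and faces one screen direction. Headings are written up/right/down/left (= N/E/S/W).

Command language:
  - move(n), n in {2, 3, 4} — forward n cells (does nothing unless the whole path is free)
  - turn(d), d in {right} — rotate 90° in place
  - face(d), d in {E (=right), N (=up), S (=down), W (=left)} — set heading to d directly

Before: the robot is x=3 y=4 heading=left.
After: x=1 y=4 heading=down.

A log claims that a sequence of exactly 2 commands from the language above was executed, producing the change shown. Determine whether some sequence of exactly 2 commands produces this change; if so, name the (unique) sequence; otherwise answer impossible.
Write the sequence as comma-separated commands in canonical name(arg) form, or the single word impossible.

key: order matters: swapping move(2) and face(S) lands elsewhere
from: x=3 y=4 heading=left
t=1 move(2) ⇒ x=1 y=4 heading=left
t=2 face(S) ⇒ x=1 y=4 heading=down
no other 2-command option fits: unique.

move(2), face(S)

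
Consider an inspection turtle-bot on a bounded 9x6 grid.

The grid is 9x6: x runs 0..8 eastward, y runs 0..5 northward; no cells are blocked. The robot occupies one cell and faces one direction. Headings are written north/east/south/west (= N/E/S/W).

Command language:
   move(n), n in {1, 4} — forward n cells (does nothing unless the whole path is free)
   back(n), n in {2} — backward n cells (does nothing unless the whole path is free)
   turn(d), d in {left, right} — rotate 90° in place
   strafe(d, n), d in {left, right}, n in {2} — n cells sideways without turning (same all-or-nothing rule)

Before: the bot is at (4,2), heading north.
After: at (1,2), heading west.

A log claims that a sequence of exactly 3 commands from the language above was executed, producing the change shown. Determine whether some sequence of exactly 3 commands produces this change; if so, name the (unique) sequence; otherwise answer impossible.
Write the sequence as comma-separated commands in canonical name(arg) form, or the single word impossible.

strafe(left, 2), turn(left), move(1)

key: running move(1) before strafe(left, 2) would end elsewhere — order is forced
t0: at (4,2), heading north
t=1 strafe(left, 2) ⇒ at (2,2), heading north
t=2 turn(left) ⇒ at (2,2), heading west
t=3 move(1) ⇒ at (1,2), heading west
no rival 3-sequence matches.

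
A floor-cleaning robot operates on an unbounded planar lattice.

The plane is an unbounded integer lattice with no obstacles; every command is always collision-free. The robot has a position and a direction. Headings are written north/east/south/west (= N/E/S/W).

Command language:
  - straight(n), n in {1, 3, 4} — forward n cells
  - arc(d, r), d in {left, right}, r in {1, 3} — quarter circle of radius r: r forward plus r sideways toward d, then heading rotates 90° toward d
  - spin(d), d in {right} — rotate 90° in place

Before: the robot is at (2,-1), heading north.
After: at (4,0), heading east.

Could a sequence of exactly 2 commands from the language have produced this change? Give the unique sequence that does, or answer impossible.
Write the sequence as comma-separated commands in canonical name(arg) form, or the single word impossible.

arc(right, 1), straight(1)

key: cell and facing (now E) both changed — the 2 commands mix motion and turning
t0: at (2,-1), heading north
1. arc(right, 1) → at (3,0), heading east
2. straight(1) → at (4,0), heading east
no other 2-command option fits: unique.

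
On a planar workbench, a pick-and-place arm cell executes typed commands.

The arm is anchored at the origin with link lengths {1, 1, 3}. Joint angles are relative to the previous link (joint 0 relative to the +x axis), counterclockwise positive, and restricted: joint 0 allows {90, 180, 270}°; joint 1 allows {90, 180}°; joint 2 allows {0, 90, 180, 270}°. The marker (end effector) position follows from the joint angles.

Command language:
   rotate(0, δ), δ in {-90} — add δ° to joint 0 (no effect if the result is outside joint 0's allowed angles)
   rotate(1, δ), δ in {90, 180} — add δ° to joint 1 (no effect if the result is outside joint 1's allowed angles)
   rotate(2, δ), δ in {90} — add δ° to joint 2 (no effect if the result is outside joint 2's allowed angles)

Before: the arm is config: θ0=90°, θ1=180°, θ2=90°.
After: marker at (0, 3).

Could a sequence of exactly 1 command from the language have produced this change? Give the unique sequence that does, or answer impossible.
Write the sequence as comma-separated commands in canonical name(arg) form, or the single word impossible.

rotate(2, 90)

initial: config: θ0=90°, θ1=180°, θ2=90°
t=1 rotate(2, 90) ⇒ config: θ0=90°, θ1=180°, θ2=180°
no rival 1-sequence matches.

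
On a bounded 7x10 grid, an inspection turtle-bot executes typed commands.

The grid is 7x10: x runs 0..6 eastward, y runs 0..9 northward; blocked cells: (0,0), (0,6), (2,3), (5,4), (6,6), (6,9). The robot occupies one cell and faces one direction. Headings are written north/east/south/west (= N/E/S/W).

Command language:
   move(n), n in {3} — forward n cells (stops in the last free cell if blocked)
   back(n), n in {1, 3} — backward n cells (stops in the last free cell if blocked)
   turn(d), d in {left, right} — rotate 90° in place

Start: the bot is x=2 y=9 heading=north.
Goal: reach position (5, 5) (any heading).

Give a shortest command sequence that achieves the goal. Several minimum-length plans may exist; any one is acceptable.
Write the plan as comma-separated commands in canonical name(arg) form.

t0: x=2 y=9 heading=north
t=1 back(1) ⇒ x=2 y=8 heading=north
t=2 back(3) ⇒ x=2 y=5 heading=north
t=3 turn(left) ⇒ x=2 y=5 heading=west
t=4 back(3) ⇒ x=5 y=5 heading=west
no 3-step plan works, so 4 is optimal.

back(1), back(3), turn(left), back(3)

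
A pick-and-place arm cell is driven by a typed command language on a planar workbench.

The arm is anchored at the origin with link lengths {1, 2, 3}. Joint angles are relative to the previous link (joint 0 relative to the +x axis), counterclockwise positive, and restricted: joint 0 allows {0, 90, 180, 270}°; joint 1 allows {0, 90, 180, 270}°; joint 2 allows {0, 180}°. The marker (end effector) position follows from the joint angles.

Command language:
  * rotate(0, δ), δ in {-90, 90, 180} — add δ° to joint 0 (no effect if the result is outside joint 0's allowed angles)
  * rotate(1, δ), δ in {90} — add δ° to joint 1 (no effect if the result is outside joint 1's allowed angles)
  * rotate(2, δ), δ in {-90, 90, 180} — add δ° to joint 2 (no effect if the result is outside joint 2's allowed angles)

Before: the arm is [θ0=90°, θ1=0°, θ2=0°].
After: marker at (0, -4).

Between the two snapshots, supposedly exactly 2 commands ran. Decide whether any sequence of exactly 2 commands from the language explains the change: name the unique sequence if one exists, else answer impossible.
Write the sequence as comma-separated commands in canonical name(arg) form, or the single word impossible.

start: [θ0=90°, θ1=0°, θ2=0°]
t=1 rotate(1, 90) ⇒ [θ0=90°, θ1=90°, θ2=0°]
t=2 rotate(1, 90) ⇒ [θ0=90°, θ1=180°, θ2=0°]
no rival 2-sequence matches.

rotate(1, 90), rotate(1, 90)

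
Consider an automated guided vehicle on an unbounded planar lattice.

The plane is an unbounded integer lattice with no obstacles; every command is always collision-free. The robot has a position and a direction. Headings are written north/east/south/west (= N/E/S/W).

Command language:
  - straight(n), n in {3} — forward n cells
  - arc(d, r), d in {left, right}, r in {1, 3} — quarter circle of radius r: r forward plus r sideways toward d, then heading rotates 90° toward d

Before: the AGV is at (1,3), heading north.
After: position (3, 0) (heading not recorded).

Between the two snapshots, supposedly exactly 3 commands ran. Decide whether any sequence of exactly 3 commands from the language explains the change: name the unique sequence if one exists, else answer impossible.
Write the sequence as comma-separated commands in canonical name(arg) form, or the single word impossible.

key: running straight(3) before arc(right, 1) would end elsewhere — order is forced
start: at (1,3), heading north
1. arc(right, 1) → at (2,4), heading east
2. arc(right, 1) → at (3,3), heading south
3. straight(3) → at (3,0), heading south
no other 3-command option fits: unique.

arc(right, 1), arc(right, 1), straight(3)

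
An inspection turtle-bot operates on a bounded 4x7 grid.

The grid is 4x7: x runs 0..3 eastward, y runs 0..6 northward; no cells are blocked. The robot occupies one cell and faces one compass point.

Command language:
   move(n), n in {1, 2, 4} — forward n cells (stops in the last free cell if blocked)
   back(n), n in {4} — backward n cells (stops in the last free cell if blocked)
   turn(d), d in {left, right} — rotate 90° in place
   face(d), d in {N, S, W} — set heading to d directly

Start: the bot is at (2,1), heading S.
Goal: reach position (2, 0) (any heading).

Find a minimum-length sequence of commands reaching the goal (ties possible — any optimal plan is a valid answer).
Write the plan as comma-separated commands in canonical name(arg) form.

move(4)

from: at (2,1), heading S
step 1 (move(4)): at (2,0), heading S
nothing shorter than 1 reaches the goal.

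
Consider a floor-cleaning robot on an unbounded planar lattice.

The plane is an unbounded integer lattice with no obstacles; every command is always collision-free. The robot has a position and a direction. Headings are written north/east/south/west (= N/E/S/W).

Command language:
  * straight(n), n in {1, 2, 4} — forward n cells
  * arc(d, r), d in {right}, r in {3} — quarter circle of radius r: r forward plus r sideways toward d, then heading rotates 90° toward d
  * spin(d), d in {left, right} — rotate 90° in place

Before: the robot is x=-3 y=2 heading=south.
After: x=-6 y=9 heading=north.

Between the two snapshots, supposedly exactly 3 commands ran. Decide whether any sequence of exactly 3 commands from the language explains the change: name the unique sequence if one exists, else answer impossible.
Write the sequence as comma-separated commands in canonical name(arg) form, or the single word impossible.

spin(right), arc(right, 3), straight(4)

key: order matters: swapping spin(right) and straight(4) lands elsewhere
begin: x=-3 y=2 heading=south
t=1 spin(right) ⇒ x=-3 y=2 heading=west
t=2 arc(right, 3) ⇒ x=-6 y=5 heading=north
t=3 straight(4) ⇒ x=-6 y=9 heading=north
no other 3-command option fits: unique.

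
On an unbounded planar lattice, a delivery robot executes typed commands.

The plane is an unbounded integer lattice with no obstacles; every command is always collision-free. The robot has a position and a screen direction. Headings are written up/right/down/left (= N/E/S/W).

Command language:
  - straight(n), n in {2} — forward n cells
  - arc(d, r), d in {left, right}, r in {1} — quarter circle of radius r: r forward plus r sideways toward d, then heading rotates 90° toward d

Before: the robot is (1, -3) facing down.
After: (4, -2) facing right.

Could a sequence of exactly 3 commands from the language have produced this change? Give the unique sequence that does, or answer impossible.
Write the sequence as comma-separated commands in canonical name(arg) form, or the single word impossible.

arc(left, 1), arc(left, 1), arc(right, 1)

key: position moved to (4,-2) AND the heading swung to E — translation plus rotation needed
t0: (1, -3) facing down
1. arc(left, 1) → (2, -4) facing right
2. arc(left, 1) → (3, -3) facing up
3. arc(right, 1) → (4, -2) facing right
all 27 alternatives checked — unique.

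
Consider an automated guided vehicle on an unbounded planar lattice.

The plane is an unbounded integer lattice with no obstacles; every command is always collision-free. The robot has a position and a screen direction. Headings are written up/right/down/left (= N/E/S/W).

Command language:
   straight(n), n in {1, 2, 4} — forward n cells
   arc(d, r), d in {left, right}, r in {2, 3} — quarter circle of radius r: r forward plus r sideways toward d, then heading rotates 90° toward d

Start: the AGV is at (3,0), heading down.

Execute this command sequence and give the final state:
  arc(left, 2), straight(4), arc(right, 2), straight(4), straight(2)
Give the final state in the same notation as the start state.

from: at (3,0), heading down
[1] after arc(left, 2): at (5,-2), heading right
[2] after straight(4): at (9,-2), heading right
[3] after arc(right, 2): at (11,-4), heading down
[4] after straight(4): at (11,-8), heading down
[5] after straight(2): at (11,-10), heading down

at (11,-10), heading down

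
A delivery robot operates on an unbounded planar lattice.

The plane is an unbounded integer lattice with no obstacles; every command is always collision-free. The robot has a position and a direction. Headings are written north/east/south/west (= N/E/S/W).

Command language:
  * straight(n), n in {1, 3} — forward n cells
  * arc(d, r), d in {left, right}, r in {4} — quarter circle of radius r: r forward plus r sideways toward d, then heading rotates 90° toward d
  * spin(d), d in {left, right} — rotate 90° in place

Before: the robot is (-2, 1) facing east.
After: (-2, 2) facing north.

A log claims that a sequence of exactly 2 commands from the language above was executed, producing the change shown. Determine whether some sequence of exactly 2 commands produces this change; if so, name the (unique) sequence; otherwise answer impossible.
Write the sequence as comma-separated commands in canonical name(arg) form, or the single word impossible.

spin(left), straight(1)

key: position moved to (-2,2) AND the heading swung to N — translation plus rotation needed
start: (-2, 1) facing east
1. spin(left) → (-2, 1) facing north
2. straight(1) → (-2, 2) facing north
no other 2-command option fits: unique.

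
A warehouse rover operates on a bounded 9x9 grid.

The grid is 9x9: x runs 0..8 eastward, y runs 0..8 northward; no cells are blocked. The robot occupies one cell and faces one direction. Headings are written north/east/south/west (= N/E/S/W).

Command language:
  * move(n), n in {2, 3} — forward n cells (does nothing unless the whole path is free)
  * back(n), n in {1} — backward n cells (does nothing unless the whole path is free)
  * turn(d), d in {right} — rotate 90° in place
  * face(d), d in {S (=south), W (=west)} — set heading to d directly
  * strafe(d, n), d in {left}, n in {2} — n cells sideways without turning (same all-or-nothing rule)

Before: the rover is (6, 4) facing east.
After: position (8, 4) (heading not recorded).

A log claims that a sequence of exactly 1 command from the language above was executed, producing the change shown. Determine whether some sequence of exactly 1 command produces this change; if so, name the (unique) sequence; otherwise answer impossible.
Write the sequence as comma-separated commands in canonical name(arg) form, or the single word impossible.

t0: (6, 4) facing east
t=1 move(2) ⇒ (8, 4) facing east
all 7 alternatives checked — unique.

move(2)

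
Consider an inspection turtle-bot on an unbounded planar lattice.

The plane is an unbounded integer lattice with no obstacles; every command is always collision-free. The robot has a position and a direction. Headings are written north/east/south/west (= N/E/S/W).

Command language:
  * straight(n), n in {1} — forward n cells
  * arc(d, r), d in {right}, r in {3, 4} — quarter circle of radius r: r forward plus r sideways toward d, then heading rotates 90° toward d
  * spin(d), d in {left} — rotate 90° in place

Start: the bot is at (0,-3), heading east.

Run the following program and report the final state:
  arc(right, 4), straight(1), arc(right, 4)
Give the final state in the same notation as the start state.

at (0,-12), heading west

initial: at (0,-3), heading east
t=1 arc(right, 4) ⇒ at (4,-7), heading south
t=2 straight(1) ⇒ at (4,-8), heading south
t=3 arc(right, 4) ⇒ at (0,-12), heading west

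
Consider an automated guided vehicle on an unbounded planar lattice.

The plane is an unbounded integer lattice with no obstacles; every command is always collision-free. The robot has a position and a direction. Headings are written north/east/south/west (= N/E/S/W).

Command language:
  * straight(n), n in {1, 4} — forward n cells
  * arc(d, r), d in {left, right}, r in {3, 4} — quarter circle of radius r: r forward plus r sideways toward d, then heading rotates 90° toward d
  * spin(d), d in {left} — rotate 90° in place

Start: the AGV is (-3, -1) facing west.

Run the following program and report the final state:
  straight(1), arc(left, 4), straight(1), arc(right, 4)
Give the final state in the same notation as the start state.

(-12, -10) facing west

begin: (-3, -1) facing west
t=1 straight(1) ⇒ (-4, -1) facing west
t=2 arc(left, 4) ⇒ (-8, -5) facing south
t=3 straight(1) ⇒ (-8, -6) facing south
t=4 arc(right, 4) ⇒ (-12, -10) facing west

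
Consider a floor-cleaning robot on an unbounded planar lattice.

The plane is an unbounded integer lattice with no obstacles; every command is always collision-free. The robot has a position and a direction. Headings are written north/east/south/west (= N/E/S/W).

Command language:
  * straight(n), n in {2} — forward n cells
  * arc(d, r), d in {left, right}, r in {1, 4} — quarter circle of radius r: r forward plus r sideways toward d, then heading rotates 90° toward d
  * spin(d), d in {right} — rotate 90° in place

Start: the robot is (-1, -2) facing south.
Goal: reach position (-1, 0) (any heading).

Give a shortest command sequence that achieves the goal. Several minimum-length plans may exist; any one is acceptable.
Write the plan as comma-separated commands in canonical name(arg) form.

spin(right), spin(right), straight(2)

t0: (-1, -2) facing south
1. spin(right) → (-1, -2) facing west
2. spin(right) → (-1, -2) facing north
3. straight(2) → (-1, 0) facing north
no 2-step plan works, so 3 is optimal.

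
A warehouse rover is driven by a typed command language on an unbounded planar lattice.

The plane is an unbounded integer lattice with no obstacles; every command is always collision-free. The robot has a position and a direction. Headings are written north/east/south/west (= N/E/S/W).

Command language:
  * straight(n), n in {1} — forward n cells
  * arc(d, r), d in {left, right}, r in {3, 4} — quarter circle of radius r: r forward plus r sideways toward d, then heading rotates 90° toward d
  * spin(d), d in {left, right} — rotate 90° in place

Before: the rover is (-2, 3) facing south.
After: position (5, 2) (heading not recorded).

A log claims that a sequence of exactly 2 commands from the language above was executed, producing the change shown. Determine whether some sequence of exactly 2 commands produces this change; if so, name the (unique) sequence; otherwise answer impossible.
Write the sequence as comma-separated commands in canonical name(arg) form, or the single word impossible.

key: order matters: swapping arc(left, 4) and arc(left, 3) lands elsewhere
start: (-2, 3) facing south
[1] after arc(left, 4): (2, -1) facing east
[2] after arc(left, 3): (5, 2) facing north
no other 2-command option fits: unique.

arc(left, 4), arc(left, 3)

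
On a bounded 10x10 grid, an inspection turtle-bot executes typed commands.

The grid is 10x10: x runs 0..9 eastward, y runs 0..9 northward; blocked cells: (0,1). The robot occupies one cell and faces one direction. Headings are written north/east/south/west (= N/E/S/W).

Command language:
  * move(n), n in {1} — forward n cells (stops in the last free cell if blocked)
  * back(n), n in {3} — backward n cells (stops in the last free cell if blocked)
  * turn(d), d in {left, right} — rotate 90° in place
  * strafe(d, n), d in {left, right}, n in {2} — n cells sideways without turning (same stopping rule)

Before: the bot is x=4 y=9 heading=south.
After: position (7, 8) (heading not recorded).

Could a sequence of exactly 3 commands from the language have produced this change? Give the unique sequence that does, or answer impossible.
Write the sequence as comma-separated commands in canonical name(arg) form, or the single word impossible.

key: running back(3) before move(1) would end elsewhere — order is forced
start: x=4 y=9 heading=south
step 1 (move(1)): x=4 y=8 heading=south
step 2 (turn(right)): x=4 y=8 heading=west
step 3 (back(3)): x=7 y=8 heading=west
no other 3-command option fits: unique.

move(1), turn(right), back(3)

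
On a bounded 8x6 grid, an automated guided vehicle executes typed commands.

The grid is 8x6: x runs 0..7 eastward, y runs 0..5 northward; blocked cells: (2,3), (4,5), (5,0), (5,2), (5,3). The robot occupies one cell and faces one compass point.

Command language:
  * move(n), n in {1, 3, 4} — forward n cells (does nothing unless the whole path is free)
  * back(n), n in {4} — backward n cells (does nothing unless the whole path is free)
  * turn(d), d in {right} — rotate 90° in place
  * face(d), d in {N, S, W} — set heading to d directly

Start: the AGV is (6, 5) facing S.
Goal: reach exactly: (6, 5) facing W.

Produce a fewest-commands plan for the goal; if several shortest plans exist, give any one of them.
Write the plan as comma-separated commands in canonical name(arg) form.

from: (6, 5) facing S
[1] after face(W): (6, 5) facing W
shorter routes all fall short; 1 is best.

face(W)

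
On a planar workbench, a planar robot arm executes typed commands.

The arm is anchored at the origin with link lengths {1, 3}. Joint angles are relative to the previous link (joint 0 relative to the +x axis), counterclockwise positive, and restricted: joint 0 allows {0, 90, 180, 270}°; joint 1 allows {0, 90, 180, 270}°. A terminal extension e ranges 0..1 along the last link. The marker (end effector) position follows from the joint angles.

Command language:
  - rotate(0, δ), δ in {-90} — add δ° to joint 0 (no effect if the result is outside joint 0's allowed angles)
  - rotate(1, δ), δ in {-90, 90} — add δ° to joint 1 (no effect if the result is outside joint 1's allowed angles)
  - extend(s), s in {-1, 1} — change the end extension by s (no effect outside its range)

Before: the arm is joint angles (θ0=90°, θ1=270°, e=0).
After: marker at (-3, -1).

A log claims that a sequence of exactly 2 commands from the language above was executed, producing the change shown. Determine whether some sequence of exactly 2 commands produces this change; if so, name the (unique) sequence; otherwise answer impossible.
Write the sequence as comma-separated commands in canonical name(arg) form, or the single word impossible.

from: joint angles (θ0=90°, θ1=270°, e=0)
step 1 (rotate(0, -90)): joint angles (θ0=0°, θ1=270°, e=0)
step 2 (rotate(0, -90)): joint angles (θ0=270°, θ1=270°, e=0)
all 25 alternatives checked — unique.

rotate(0, -90), rotate(0, -90)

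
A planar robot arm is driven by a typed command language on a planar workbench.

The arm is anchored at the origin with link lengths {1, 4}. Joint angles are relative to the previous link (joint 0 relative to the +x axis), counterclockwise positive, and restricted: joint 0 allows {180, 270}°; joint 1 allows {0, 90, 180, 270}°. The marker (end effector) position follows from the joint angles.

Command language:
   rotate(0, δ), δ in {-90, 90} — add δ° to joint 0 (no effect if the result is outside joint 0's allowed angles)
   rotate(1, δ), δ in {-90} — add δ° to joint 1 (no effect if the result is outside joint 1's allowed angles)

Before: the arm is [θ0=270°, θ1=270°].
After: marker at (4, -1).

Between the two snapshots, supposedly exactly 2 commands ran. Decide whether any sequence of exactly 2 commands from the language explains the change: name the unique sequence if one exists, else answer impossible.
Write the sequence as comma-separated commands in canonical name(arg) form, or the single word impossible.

rotate(1, -90), rotate(1, -90)

begin: [θ0=270°, θ1=270°]
t=1 rotate(1, -90) ⇒ [θ0=270°, θ1=180°]
t=2 rotate(1, -90) ⇒ [θ0=270°, θ1=90°]
no rival 2-sequence matches.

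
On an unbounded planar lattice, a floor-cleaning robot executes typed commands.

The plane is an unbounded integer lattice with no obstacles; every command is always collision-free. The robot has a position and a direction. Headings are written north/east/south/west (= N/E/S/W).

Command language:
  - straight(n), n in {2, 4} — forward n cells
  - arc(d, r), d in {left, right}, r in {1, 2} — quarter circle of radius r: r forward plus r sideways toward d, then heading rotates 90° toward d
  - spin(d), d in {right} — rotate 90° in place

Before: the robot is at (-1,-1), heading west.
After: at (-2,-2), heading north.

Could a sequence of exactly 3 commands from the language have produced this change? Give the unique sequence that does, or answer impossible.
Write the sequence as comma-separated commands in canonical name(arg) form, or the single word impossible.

key: running spin(right) before arc(left, 1) would end elsewhere — order is forced
initial: at (-1,-1), heading west
step 1 (arc(left, 1)): at (-2,-2), heading south
step 2 (spin(right)): at (-2,-2), heading west
step 3 (spin(right)): at (-2,-2), heading north
no rival 3-sequence matches.

arc(left, 1), spin(right), spin(right)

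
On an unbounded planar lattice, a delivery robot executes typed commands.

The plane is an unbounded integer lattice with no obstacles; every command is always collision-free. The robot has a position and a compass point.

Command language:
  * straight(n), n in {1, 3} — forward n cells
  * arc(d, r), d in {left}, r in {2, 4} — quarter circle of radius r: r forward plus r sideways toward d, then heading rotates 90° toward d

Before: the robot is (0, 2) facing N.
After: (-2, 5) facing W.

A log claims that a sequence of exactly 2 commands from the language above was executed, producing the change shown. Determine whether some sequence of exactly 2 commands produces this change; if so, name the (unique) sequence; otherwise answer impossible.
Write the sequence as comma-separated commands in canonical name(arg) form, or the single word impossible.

key: running arc(left, 2) before straight(1) would end elsewhere — order is forced
from: (0, 2) facing N
step 1 (straight(1)): (0, 3) facing N
step 2 (arc(left, 2)): (-2, 5) facing W
no other 2-command option fits: unique.

straight(1), arc(left, 2)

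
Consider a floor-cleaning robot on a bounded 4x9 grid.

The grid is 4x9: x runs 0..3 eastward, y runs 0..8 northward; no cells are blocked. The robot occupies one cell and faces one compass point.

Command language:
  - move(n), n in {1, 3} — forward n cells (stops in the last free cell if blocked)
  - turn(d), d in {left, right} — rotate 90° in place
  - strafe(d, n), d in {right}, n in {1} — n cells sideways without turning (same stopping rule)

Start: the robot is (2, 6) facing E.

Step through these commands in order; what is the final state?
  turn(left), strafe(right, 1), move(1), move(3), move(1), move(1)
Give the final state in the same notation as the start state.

(3, 8) facing N

t0: (2, 6) facing E
step 1 (turn(left)): (2, 6) facing N
step 2 (strafe(right, 1)): (3, 6) facing N
step 3 (move(1)): (3, 7) facing N
step 4 (move(3)): (3, 8) facing N
step 5 (move(1)): (3, 8) facing N
step 6 (move(1)): (3, 8) facing N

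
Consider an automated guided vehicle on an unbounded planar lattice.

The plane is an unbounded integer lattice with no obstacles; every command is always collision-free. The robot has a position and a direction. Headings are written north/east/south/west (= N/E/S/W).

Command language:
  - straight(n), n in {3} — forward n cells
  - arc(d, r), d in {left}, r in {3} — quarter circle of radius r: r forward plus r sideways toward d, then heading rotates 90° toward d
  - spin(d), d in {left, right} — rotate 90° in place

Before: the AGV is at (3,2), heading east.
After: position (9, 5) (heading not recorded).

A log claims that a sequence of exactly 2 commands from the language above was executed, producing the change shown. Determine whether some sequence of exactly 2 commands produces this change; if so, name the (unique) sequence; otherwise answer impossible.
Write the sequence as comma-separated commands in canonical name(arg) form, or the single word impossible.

key: running arc(left, 3) before straight(3) would end elsewhere — order is forced
t0: at (3,2), heading east
[1] after straight(3): at (6,2), heading east
[2] after arc(left, 3): at (9,5), heading north
uniquely the one of 16 2-step routes that fits.

straight(3), arc(left, 3)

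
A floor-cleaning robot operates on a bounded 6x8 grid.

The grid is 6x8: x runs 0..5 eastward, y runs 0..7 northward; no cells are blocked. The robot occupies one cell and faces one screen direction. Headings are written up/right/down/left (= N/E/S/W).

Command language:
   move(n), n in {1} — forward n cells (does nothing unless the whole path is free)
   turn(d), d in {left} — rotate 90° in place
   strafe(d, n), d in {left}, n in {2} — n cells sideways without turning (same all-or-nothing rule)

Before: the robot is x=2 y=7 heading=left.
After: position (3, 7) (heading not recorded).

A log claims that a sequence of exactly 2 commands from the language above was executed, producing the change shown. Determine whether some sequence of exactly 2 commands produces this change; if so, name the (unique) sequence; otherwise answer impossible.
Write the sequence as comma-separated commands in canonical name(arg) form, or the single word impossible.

impossible

no 2-step route produces this change.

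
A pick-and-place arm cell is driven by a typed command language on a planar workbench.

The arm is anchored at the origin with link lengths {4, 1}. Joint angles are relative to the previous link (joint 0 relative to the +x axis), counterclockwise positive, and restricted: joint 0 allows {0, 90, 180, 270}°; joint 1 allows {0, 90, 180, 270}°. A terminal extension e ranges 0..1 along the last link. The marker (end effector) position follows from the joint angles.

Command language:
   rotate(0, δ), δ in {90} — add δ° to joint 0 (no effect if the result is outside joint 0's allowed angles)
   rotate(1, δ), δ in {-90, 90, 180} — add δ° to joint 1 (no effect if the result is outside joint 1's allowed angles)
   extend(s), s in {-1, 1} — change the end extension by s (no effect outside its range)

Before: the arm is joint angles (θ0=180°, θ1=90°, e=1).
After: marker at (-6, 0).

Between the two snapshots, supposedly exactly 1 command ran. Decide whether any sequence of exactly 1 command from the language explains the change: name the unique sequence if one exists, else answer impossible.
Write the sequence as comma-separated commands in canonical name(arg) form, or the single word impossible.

rotate(1, -90)

initial: joint angles (θ0=180°, θ1=90°, e=1)
1. rotate(1, -90) → joint angles (θ0=180°, θ1=0°, e=1)
no other 1-command option fits: unique.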